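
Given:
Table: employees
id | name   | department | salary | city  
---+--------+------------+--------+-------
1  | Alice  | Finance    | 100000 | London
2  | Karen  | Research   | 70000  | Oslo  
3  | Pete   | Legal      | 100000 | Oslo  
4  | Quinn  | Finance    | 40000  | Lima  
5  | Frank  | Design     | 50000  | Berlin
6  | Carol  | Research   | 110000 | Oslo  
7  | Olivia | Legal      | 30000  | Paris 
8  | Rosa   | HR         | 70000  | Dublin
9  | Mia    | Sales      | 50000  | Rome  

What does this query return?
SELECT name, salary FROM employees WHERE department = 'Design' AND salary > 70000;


Filtering: department = 'Design' AND salary > 70000
Matching: 0 rows

Empty result set (0 rows)


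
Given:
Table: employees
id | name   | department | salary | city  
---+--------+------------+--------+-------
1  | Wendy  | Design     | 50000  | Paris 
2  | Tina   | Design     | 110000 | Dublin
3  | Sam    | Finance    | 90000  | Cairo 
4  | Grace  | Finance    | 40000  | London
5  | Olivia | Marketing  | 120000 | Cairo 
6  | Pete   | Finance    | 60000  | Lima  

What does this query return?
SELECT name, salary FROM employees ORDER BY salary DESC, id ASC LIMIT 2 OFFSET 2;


Sort by salary DESC (id ASC tiebreak), then skip 2 and take 2
Rows 3 through 4

2 rows:
Sam, 90000
Pete, 60000


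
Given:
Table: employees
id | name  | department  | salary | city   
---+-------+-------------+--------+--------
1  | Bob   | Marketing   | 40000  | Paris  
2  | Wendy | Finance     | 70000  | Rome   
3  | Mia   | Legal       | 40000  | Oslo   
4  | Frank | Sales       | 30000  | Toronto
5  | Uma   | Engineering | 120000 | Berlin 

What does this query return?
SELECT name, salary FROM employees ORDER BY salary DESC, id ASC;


Sorting by salary DESC, then id ASC for ties

5 rows:
Uma, 120000
Wendy, 70000
Bob, 40000
Mia, 40000
Frank, 30000


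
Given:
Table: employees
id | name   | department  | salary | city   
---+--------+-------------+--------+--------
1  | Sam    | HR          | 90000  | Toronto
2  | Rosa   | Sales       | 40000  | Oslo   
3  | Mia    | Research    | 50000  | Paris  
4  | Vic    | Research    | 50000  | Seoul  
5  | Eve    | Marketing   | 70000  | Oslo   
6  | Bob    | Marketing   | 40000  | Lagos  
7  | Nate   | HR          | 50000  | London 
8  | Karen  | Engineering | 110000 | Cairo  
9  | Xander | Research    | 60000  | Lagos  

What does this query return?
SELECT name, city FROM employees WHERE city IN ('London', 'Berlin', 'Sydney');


Filtering: city IN ('London', 'Berlin', 'Sydney')
Matching: 1 rows

1 rows:
Nate, London


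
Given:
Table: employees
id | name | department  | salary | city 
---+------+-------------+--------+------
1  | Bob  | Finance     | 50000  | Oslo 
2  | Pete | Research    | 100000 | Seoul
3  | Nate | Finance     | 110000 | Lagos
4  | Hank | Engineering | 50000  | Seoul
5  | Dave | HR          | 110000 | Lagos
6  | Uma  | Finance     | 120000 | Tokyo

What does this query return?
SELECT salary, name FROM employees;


Projecting columns: salary, name

6 rows:
50000, Bob
100000, Pete
110000, Nate
50000, Hank
110000, Dave
120000, Uma


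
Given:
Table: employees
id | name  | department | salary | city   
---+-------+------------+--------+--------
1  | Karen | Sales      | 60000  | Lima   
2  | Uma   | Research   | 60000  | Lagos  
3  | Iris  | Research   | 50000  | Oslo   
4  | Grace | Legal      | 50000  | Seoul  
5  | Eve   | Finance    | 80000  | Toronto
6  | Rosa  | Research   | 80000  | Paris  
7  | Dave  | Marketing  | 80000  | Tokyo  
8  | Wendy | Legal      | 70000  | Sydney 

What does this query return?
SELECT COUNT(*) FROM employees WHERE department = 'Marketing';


Counting rows where department = 'Marketing'
  Dave -> MATCH


1


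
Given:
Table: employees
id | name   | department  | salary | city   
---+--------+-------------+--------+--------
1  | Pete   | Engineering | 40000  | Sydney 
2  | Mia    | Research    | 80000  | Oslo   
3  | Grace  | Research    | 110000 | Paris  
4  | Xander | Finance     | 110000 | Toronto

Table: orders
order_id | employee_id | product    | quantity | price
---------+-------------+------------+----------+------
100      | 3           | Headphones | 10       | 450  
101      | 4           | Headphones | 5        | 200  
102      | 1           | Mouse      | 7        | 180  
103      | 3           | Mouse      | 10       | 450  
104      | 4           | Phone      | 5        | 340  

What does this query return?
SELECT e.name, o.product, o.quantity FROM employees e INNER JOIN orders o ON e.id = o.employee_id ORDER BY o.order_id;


Joining employees.id = orders.employee_id:
  employee Grace (id=3) -> order Headphones
  employee Xander (id=4) -> order Headphones
  employee Pete (id=1) -> order Mouse
  employee Grace (id=3) -> order Mouse
  employee Xander (id=4) -> order Phone


5 rows:
Grace, Headphones, 10
Xander, Headphones, 5
Pete, Mouse, 7
Grace, Mouse, 10
Xander, Phone, 5


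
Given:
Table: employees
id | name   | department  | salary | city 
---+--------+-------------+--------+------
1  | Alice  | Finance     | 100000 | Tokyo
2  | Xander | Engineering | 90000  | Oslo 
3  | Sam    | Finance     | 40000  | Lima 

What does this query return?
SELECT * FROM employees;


SELECT * returns all 3 rows with all columns

3 rows:
1, Alice, Finance, 100000, Tokyo
2, Xander, Engineering, 90000, Oslo
3, Sam, Finance, 40000, Lima


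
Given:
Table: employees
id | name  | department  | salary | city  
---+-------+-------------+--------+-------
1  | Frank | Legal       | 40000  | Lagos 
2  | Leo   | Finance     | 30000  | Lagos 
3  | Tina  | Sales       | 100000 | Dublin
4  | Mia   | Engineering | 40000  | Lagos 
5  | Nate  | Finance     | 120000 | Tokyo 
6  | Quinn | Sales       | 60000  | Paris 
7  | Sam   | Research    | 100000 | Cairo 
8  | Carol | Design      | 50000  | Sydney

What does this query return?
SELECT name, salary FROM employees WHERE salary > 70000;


Filtering: salary > 70000
Matching: 3 rows

3 rows:
Tina, 100000
Nate, 120000
Sam, 100000


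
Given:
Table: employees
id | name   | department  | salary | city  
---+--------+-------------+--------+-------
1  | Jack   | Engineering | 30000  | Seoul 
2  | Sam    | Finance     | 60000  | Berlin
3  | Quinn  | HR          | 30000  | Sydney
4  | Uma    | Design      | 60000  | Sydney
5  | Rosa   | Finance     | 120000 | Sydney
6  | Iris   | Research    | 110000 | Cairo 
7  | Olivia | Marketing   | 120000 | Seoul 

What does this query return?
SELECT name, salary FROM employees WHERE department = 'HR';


Filtering: department = 'HR'
Matching rows: 1

1 rows:
Quinn, 30000


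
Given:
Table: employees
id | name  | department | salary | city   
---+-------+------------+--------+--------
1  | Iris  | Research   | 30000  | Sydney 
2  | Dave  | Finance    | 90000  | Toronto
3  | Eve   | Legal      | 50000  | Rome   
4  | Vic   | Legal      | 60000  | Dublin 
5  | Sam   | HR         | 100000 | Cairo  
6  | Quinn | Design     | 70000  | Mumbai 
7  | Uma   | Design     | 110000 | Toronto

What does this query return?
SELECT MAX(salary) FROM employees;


Salaries: 30000, 90000, 50000, 60000, 100000, 70000, 110000
MAX = 110000

110000


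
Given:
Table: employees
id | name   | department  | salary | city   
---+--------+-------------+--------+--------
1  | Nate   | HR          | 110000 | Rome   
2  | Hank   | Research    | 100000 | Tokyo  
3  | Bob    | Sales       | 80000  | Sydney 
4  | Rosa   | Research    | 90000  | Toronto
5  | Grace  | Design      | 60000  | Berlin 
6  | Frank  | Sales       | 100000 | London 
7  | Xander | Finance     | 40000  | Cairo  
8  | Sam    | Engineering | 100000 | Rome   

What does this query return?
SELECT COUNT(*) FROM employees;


COUNT(*) counts all rows

8


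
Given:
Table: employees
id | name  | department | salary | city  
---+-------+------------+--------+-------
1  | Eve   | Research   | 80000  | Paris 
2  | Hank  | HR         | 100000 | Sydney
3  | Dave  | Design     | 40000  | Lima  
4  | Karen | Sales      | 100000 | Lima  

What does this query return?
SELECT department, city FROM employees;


Projecting columns: department, city

4 rows:
Research, Paris
HR, Sydney
Design, Lima
Sales, Lima


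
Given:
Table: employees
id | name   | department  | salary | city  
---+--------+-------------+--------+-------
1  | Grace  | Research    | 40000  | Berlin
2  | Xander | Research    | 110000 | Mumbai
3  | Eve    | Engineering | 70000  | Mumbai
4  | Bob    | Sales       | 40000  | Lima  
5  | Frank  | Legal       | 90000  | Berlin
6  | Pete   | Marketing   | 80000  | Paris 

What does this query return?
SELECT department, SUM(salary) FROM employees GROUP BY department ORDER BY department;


Summing salary within each department:
  Engineering: 70000 = 70000
  Legal: 90000 = 90000
  Marketing: 80000 = 80000
  Research: 40000 + 110000 = 150000
  Sales: 40000 = 40000


5 groups:
Engineering, 70000
Legal, 90000
Marketing, 80000
Research, 150000
Sales, 40000


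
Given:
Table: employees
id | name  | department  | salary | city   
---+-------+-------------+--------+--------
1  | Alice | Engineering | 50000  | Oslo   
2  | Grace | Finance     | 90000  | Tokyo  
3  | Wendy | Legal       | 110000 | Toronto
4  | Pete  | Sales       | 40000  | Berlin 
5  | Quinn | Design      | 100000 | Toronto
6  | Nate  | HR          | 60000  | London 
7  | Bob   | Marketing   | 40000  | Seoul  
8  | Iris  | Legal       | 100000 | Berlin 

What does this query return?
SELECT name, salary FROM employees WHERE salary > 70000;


Filtering: salary > 70000
Matching: 4 rows

4 rows:
Grace, 90000
Wendy, 110000
Quinn, 100000
Iris, 100000


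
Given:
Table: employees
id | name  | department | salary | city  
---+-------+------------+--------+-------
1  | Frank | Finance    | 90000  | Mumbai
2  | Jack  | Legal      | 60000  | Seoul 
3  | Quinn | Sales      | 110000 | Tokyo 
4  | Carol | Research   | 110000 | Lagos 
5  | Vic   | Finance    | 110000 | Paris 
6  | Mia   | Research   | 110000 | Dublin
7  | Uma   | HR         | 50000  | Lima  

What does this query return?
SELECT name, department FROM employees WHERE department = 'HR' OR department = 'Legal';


Filtering: department = 'HR' OR 'Legal'
Matching: 2 rows

2 rows:
Jack, Legal
Uma, HR


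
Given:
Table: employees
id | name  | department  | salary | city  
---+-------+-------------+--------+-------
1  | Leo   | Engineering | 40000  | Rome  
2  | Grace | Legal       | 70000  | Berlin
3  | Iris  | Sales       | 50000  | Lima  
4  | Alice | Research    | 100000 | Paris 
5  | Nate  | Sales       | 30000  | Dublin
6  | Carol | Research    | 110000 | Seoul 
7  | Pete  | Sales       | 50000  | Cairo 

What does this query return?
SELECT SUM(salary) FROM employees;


SUM(salary) = 40000 + 70000 + 50000 + 100000 + 30000 + 110000 + 50000 = 450000

450000


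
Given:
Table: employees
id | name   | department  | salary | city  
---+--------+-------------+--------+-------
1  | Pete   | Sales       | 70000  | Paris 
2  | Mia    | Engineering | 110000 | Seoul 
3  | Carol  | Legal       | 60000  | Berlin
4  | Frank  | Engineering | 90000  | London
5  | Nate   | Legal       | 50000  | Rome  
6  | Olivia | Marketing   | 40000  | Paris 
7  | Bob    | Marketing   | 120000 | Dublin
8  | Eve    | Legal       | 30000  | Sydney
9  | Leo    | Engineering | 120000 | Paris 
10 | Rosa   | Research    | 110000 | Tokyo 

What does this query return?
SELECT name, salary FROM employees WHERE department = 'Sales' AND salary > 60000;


Filtering: department = 'Sales' AND salary > 60000
Matching: 1 rows

1 rows:
Pete, 70000


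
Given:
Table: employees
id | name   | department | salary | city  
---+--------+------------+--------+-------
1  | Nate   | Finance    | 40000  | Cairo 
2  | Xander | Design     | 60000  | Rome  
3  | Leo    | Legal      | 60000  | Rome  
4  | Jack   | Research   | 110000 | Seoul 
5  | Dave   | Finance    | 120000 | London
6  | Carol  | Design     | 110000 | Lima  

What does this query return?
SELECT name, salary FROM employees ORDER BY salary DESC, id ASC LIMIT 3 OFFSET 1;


Sort by salary DESC (id ASC tiebreak), then skip 1 and take 3
Rows 2 through 4

3 rows:
Jack, 110000
Carol, 110000
Xander, 60000


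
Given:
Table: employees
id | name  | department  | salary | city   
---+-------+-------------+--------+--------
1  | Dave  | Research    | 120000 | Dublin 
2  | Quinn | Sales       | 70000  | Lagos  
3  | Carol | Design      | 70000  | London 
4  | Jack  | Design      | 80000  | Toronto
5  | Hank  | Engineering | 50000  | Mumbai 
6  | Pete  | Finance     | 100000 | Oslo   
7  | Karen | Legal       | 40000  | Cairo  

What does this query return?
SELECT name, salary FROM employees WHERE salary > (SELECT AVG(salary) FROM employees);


Subquery: AVG(salary) = 75714.29
Filtering: salary > 75714.29
  Dave (120000) -> MATCH
  Jack (80000) -> MATCH
  Pete (100000) -> MATCH


3 rows:
Dave, 120000
Jack, 80000
Pete, 100000


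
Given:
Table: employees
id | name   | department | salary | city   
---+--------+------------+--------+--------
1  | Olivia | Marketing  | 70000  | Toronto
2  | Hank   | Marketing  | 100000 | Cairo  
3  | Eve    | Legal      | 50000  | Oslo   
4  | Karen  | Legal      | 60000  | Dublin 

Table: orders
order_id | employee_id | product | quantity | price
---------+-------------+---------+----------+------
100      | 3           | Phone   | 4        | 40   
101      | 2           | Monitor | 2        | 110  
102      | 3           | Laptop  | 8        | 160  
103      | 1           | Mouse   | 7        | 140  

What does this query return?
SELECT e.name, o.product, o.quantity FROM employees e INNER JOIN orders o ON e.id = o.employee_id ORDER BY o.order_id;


Joining employees.id = orders.employee_id:
  employee Eve (id=3) -> order Phone
  employee Hank (id=2) -> order Monitor
  employee Eve (id=3) -> order Laptop
  employee Olivia (id=1) -> order Mouse


4 rows:
Eve, Phone, 4
Hank, Monitor, 2
Eve, Laptop, 8
Olivia, Mouse, 7


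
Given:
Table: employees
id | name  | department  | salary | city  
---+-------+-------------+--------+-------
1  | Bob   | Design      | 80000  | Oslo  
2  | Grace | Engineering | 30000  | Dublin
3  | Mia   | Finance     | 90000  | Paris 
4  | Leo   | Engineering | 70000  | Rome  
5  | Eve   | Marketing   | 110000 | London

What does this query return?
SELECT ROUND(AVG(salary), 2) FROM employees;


SUM(salary) = 380000
COUNT = 5
ROUND(AVG, 2) = ROUND(380000 / 5, 2) = 76000.0

76000.0


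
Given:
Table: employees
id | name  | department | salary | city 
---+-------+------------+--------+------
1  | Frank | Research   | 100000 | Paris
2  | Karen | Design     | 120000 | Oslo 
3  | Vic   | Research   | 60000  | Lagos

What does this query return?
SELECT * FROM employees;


SELECT * returns all 3 rows with all columns

3 rows:
1, Frank, Research, 100000, Paris
2, Karen, Design, 120000, Oslo
3, Vic, Research, 60000, Lagos


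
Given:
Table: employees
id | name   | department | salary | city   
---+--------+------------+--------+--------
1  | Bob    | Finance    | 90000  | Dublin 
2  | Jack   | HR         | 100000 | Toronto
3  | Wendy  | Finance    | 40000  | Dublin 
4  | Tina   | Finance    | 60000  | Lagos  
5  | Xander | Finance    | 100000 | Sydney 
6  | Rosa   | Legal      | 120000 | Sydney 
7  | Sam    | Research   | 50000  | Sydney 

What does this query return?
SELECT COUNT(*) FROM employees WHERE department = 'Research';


Counting rows where department = 'Research'
  Sam -> MATCH


1


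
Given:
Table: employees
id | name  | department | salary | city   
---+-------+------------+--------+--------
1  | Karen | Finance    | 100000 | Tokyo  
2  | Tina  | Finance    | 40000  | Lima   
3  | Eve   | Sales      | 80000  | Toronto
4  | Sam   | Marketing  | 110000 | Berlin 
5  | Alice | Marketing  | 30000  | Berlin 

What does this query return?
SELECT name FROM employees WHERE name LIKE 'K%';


LIKE 'K%' matches names starting with 'K'
Matching: 1

1 rows:
Karen


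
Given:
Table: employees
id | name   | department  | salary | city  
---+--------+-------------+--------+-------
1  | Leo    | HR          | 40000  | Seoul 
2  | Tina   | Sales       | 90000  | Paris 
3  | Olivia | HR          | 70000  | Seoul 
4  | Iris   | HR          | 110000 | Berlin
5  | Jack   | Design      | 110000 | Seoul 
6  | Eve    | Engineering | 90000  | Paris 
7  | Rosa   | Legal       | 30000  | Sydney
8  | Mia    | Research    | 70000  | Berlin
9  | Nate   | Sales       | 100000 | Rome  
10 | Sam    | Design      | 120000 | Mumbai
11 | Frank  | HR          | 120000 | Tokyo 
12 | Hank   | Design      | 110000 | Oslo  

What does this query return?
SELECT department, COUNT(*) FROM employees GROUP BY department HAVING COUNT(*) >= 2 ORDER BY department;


Groups with count >= 2:
  Design: 3 -> PASS
  HR: 4 -> PASS
  Sales: 2 -> PASS
  Engineering: 1 -> filtered out
  Legal: 1 -> filtered out
  Research: 1 -> filtered out


3 groups:
Design, 3
HR, 4
Sales, 2


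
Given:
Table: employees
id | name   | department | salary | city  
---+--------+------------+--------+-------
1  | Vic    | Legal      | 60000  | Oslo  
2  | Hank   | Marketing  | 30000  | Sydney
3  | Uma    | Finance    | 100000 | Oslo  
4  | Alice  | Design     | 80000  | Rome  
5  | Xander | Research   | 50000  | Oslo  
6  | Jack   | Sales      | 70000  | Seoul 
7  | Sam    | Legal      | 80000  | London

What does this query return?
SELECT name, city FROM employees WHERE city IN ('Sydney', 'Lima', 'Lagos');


Filtering: city IN ('Sydney', 'Lima', 'Lagos')
Matching: 1 rows

1 rows:
Hank, Sydney


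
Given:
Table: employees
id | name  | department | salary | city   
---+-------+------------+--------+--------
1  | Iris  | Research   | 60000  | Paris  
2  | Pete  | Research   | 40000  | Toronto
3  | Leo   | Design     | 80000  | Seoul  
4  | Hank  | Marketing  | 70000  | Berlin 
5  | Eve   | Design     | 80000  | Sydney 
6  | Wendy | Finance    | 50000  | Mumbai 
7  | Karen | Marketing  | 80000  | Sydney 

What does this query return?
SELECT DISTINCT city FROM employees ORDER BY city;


All 'city' values (row order): Paris, Toronto, Seoul, Berlin, Sydney, Mumbai, Sydney
Removing duplicates leaves 6 unique value(s).

6 values:
Berlin
Mumbai
Paris
Seoul
Sydney
Toronto


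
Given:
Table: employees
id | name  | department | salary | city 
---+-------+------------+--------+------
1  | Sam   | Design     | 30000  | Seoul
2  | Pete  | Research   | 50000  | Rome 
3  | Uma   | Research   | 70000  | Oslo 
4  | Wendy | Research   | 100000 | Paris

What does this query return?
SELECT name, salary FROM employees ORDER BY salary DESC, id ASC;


Sorting by salary DESC, then id ASC for ties

4 rows:
Wendy, 100000
Uma, 70000
Pete, 50000
Sam, 30000


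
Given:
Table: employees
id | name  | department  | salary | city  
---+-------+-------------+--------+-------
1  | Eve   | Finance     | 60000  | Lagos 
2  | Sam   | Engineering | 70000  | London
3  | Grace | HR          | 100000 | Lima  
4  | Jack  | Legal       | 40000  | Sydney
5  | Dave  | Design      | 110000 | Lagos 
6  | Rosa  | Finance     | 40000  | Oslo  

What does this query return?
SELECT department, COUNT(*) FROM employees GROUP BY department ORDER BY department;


Assigning each row to its department group:
  Eve -> Finance
  Sam -> Engineering
  Grace -> HR
  Jack -> Legal
  Dave -> Design
  Rosa -> Finance


5 groups:
Design, 1
Engineering, 1
Finance, 2
HR, 1
Legal, 1


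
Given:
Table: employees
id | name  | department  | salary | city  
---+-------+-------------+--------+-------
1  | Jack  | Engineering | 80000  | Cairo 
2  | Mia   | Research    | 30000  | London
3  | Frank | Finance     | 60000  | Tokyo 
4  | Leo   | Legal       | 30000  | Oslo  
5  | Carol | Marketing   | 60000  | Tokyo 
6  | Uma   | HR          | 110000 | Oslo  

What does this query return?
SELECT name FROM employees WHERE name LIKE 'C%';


LIKE 'C%' matches names starting with 'C'
Matching: 1

1 rows:
Carol


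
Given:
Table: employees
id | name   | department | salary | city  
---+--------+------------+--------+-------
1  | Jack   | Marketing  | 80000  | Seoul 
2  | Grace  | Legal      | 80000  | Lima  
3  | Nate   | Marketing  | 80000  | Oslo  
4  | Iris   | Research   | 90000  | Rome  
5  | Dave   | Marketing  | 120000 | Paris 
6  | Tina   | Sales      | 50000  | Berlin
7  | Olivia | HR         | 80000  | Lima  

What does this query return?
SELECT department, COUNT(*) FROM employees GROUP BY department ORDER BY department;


Assigning each row to its department group:
  Jack -> Marketing
  Grace -> Legal
  Nate -> Marketing
  Iris -> Research
  Dave -> Marketing
  Tina -> Sales
  Olivia -> HR


5 groups:
HR, 1
Legal, 1
Marketing, 3
Research, 1
Sales, 1


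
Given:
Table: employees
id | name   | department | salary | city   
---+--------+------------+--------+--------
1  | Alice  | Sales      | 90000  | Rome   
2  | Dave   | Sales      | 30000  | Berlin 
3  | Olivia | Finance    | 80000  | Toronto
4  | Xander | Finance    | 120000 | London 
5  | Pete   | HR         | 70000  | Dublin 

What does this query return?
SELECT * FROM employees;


SELECT * returns all 5 rows with all columns

5 rows:
1, Alice, Sales, 90000, Rome
2, Dave, Sales, 30000, Berlin
3, Olivia, Finance, 80000, Toronto
4, Xander, Finance, 120000, London
5, Pete, HR, 70000, Dublin


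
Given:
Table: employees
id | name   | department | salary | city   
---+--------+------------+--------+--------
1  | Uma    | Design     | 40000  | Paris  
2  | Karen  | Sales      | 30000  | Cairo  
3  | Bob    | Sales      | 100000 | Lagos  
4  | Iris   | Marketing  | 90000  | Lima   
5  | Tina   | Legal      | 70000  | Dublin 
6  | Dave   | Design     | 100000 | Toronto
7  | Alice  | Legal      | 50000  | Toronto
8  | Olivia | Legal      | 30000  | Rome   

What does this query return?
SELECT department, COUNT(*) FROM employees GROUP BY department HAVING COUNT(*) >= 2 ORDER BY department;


Groups with count >= 2:
  Design: 2 -> PASS
  Legal: 3 -> PASS
  Sales: 2 -> PASS
  Marketing: 1 -> filtered out


3 groups:
Design, 2
Legal, 3
Sales, 2


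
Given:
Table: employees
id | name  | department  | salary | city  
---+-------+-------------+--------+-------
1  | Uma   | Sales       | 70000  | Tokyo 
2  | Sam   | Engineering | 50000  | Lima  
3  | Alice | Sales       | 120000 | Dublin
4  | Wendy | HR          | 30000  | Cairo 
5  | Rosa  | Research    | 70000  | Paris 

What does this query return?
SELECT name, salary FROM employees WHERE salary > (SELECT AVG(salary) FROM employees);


Subquery: AVG(salary) = 68000.0
Filtering: salary > 68000.0
  Uma (70000) -> MATCH
  Alice (120000) -> MATCH
  Rosa (70000) -> MATCH


3 rows:
Uma, 70000
Alice, 120000
Rosa, 70000


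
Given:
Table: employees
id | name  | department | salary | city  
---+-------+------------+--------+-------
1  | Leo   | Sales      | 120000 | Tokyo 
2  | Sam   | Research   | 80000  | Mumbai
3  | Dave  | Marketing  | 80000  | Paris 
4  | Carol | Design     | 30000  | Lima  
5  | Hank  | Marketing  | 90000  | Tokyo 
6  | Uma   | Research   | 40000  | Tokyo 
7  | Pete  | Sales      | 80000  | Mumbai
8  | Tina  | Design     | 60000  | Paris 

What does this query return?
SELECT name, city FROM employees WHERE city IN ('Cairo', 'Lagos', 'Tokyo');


Filtering: city IN ('Cairo', 'Lagos', 'Tokyo')
Matching: 3 rows

3 rows:
Leo, Tokyo
Hank, Tokyo
Uma, Tokyo


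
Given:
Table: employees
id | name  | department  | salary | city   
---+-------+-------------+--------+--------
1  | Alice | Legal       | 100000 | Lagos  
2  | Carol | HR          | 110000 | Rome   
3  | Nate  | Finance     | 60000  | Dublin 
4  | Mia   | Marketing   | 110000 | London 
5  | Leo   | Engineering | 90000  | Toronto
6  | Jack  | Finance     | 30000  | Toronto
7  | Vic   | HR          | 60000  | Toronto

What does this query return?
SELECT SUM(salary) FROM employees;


SUM(salary) = 100000 + 110000 + 60000 + 110000 + 90000 + 30000 + 60000 = 560000

560000


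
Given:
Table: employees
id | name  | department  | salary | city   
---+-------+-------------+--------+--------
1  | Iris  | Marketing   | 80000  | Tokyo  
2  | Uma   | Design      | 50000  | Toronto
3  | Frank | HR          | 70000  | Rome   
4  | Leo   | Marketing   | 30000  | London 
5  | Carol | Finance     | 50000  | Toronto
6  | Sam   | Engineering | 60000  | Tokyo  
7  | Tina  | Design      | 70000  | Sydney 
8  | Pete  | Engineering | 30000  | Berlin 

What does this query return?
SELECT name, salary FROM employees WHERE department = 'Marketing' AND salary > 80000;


Filtering: department = 'Marketing' AND salary > 80000
Matching: 0 rows

Empty result set (0 rows)


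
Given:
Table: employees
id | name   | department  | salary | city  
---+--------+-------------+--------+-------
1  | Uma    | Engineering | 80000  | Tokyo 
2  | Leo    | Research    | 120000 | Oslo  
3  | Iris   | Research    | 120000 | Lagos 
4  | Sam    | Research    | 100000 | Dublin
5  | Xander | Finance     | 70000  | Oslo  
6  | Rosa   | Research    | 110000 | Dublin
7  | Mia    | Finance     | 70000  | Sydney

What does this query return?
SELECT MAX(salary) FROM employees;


Salaries: 80000, 120000, 120000, 100000, 70000, 110000, 70000
MAX = 120000

120000


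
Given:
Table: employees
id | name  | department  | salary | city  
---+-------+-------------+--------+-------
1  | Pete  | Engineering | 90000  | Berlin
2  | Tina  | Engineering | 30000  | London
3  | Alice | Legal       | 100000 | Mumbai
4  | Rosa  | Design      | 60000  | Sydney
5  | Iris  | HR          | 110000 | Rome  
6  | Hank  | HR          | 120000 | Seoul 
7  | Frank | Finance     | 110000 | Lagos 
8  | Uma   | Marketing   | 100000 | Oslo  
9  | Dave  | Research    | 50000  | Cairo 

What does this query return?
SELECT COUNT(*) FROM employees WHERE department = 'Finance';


Counting rows where department = 'Finance'
  Frank -> MATCH


1


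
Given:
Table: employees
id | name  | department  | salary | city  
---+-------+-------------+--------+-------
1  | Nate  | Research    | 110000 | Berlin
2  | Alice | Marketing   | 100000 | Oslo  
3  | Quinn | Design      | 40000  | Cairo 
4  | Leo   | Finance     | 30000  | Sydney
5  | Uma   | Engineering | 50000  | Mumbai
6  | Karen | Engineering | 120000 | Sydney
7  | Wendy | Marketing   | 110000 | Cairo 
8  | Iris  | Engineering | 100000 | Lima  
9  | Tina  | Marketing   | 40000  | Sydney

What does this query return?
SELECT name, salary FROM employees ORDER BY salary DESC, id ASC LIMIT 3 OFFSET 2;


Sort by salary DESC (id ASC tiebreak), then skip 2 and take 3
Rows 3 through 5

3 rows:
Wendy, 110000
Alice, 100000
Iris, 100000


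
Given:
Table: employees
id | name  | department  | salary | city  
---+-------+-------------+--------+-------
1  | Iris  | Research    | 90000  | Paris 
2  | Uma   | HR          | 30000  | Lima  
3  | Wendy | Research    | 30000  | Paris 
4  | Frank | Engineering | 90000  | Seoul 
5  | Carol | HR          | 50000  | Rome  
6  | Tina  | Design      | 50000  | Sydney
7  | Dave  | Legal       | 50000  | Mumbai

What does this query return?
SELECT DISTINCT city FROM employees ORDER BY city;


All 'city' values (row order): Paris, Lima, Paris, Seoul, Rome, Sydney, Mumbai
Removing duplicates leaves 6 unique value(s).

6 values:
Lima
Mumbai
Paris
Rome
Seoul
Sydney


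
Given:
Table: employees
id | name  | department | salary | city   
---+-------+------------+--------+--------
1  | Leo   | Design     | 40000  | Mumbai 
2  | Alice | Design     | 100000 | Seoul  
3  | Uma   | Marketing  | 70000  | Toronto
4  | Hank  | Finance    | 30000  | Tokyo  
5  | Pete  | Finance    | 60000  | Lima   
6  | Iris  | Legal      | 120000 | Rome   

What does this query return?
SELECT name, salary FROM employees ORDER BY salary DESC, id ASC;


Sorting by salary DESC, then id ASC for ties

6 rows:
Iris, 120000
Alice, 100000
Uma, 70000
Pete, 60000
Leo, 40000
Hank, 30000


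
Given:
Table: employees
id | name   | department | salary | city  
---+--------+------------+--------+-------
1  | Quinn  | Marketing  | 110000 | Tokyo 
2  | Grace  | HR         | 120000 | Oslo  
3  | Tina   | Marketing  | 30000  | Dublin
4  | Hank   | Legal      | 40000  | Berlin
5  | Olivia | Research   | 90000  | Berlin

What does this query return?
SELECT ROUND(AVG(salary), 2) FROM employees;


SUM(salary) = 390000
COUNT = 5
ROUND(AVG, 2) = ROUND(390000 / 5, 2) = 78000.0

78000.0


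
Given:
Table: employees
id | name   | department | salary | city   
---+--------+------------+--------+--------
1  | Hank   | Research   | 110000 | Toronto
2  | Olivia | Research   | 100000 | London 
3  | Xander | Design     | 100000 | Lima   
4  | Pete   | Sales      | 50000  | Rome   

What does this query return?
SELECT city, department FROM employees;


Projecting columns: city, department

4 rows:
Toronto, Research
London, Research
Lima, Design
Rome, Sales


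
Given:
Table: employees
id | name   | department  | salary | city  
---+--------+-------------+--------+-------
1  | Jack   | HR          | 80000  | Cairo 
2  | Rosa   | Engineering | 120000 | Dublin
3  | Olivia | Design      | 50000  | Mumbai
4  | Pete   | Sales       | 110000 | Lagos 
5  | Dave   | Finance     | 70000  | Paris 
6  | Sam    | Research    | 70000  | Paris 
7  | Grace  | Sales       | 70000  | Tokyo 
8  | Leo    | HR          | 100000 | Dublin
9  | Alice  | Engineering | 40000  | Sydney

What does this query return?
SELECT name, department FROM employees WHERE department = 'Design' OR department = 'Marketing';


Filtering: department = 'Design' OR 'Marketing'
Matching: 1 rows

1 rows:
Olivia, Design


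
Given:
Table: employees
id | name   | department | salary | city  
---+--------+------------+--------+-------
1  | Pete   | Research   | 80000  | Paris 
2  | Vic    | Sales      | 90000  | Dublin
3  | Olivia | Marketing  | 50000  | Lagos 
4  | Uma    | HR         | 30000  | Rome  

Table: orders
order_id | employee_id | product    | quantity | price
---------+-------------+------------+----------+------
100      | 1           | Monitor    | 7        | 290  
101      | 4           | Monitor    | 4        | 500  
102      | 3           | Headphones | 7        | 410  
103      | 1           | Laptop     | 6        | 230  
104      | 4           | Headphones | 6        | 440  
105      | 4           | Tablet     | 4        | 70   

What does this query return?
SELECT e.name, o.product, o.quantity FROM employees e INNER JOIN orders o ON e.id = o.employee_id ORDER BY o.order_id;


Joining employees.id = orders.employee_id:
  employee Pete (id=1) -> order Monitor
  employee Uma (id=4) -> order Monitor
  employee Olivia (id=3) -> order Headphones
  employee Pete (id=1) -> order Laptop
  employee Uma (id=4) -> order Headphones
  employee Uma (id=4) -> order Tablet


6 rows:
Pete, Monitor, 7
Uma, Monitor, 4
Olivia, Headphones, 7
Pete, Laptop, 6
Uma, Headphones, 6
Uma, Tablet, 4


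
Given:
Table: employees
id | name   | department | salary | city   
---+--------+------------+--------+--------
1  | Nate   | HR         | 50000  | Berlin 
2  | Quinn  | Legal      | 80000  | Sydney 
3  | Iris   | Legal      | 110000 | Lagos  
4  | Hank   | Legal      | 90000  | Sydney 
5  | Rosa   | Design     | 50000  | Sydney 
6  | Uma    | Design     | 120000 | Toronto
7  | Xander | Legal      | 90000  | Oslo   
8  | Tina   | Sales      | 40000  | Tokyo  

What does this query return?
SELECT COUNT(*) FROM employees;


COUNT(*) counts all rows

8


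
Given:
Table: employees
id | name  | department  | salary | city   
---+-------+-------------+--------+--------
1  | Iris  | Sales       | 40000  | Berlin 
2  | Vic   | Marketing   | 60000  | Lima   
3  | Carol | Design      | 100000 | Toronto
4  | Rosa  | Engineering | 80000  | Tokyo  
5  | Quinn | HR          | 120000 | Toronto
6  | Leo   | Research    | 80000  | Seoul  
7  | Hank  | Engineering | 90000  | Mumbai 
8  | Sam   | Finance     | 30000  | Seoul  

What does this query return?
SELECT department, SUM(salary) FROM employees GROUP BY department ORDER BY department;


Summing salary within each department:
  Design: 100000 = 100000
  Engineering: 80000 + 90000 = 170000
  Finance: 30000 = 30000
  HR: 120000 = 120000
  Marketing: 60000 = 60000
  Research: 80000 = 80000
  Sales: 40000 = 40000


7 groups:
Design, 100000
Engineering, 170000
Finance, 30000
HR, 120000
Marketing, 60000
Research, 80000
Sales, 40000


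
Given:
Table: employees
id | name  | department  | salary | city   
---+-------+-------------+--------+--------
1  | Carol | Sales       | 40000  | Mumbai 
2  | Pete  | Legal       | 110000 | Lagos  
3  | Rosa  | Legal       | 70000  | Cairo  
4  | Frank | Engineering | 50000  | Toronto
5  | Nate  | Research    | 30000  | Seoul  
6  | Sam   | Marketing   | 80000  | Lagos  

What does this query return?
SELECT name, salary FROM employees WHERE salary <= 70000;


Filtering: salary <= 70000
Matching: 4 rows

4 rows:
Carol, 40000
Rosa, 70000
Frank, 50000
Nate, 30000


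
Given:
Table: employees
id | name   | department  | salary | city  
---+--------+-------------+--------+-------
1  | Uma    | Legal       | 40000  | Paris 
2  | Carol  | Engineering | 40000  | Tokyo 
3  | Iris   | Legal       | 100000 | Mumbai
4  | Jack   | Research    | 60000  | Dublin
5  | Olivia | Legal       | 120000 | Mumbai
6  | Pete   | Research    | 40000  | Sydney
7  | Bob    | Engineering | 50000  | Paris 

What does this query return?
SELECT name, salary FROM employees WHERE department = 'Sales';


Filtering: department = 'Sales'
Matching rows: 0

Empty result set (0 rows)


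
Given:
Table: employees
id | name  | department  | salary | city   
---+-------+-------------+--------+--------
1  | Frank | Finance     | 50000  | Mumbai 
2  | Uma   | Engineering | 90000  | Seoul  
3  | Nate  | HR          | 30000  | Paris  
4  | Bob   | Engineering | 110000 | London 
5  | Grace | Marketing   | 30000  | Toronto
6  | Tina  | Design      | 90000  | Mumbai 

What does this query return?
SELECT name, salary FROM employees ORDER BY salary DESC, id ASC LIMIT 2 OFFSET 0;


Sort by salary DESC (id ASC tiebreak), then skip 0 and take 2
Rows 1 through 2

2 rows:
Bob, 110000
Uma, 90000


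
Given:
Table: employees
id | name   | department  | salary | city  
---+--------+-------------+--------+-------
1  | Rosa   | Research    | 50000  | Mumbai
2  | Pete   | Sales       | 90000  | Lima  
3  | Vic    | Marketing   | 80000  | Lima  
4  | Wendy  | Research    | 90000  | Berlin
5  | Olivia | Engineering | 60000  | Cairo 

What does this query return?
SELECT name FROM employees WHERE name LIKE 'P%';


LIKE 'P%' matches names starting with 'P'
Matching: 1

1 rows:
Pete


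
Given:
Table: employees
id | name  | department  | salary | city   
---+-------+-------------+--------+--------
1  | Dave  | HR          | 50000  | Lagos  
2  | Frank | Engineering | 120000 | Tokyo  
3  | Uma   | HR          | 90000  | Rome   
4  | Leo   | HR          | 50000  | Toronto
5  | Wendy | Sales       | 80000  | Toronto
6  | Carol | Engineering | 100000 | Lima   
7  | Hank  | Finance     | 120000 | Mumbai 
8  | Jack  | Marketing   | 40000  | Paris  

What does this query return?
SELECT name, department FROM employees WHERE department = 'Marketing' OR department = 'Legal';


Filtering: department = 'Marketing' OR 'Legal'
Matching: 1 rows

1 rows:
Jack, Marketing


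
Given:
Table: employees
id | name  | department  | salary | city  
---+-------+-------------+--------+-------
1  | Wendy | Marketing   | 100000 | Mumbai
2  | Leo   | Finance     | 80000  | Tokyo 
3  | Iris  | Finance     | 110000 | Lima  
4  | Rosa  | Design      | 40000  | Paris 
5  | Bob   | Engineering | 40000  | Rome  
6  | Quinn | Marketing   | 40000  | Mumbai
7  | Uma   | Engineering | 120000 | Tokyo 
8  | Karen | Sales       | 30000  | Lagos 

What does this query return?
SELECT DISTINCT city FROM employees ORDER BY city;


All 'city' values (row order): Mumbai, Tokyo, Lima, Paris, Rome, Mumbai, Tokyo, Lagos
Removing duplicates leaves 6 unique value(s).

6 values:
Lagos
Lima
Mumbai
Paris
Rome
Tokyo


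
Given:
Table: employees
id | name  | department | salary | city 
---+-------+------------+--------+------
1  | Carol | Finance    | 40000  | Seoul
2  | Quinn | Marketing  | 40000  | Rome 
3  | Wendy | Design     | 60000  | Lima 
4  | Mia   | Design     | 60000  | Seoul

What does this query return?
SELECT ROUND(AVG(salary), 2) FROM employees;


SUM(salary) = 200000
COUNT = 4
ROUND(AVG, 2) = ROUND(200000 / 4, 2) = 50000.0

50000.0


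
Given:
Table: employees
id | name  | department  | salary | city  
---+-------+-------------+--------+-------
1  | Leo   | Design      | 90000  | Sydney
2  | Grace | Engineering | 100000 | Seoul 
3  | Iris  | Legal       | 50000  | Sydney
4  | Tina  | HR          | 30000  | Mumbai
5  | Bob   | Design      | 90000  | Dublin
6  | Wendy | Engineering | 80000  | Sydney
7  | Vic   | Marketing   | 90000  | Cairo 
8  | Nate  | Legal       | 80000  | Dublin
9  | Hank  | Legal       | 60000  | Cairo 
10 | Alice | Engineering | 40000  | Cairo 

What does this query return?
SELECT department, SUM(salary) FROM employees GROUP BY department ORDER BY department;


Summing salary within each department:
  Design: 90000 + 90000 = 180000
  Engineering: 100000 + 80000 + 40000 = 220000
  HR: 30000 = 30000
  Legal: 50000 + 80000 + 60000 = 190000
  Marketing: 90000 = 90000


5 groups:
Design, 180000
Engineering, 220000
HR, 30000
Legal, 190000
Marketing, 90000


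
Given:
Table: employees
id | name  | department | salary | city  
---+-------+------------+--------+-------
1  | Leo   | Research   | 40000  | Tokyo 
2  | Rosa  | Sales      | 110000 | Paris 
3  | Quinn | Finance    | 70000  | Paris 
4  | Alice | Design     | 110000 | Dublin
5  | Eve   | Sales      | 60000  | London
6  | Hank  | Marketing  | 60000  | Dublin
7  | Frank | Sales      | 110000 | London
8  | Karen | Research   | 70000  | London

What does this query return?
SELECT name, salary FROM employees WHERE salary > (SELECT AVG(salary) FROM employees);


Subquery: AVG(salary) = 78750.0
Filtering: salary > 78750.0
  Rosa (110000) -> MATCH
  Alice (110000) -> MATCH
  Frank (110000) -> MATCH


3 rows:
Rosa, 110000
Alice, 110000
Frank, 110000


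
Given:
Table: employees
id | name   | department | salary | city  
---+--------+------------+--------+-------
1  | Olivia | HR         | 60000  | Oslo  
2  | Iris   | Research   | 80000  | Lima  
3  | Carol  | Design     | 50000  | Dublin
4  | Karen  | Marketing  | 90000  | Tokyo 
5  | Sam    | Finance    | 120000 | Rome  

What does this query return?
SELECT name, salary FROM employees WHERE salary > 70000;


Filtering: salary > 70000
Matching: 3 rows

3 rows:
Iris, 80000
Karen, 90000
Sam, 120000


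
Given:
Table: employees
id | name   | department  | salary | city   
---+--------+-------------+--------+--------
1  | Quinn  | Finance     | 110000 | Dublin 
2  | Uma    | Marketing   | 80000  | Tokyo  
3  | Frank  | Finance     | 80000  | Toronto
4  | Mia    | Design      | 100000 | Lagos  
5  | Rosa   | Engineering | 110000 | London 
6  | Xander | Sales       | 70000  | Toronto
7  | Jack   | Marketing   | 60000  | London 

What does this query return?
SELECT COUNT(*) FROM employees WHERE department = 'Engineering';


Counting rows where department = 'Engineering'
  Rosa -> MATCH


1


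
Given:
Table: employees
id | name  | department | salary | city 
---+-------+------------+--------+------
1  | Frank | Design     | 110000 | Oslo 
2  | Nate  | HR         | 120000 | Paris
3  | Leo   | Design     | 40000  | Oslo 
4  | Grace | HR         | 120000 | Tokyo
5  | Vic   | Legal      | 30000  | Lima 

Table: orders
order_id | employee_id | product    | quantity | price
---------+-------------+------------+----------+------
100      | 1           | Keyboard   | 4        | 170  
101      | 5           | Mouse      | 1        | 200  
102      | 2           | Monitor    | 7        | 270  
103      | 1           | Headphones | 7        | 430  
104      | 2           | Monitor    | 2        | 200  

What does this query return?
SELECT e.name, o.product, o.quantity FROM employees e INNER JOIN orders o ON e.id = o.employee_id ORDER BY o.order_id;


Joining employees.id = orders.employee_id:
  employee Frank (id=1) -> order Keyboard
  employee Vic (id=5) -> order Mouse
  employee Nate (id=2) -> order Monitor
  employee Frank (id=1) -> order Headphones
  employee Nate (id=2) -> order Monitor


5 rows:
Frank, Keyboard, 4
Vic, Mouse, 1
Nate, Monitor, 7
Frank, Headphones, 7
Nate, Monitor, 2
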